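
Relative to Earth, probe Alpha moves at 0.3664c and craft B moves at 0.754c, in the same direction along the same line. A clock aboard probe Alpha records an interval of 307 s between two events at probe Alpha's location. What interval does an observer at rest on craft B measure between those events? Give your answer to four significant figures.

363.5 s

Transform probe Alpha's velocity into craft B's frame: (0.3664 − 0.754)/(1 − 0.3664·0.754) = −0.3876/0.7237344, so the relative speed is 0.53556c.
γ for this relative speed: γ = 1/√(1 − 0.286825) = 1.1841.
The clock on probe Alpha records proper time, so craft B measures Δt = γΔτ = 1.1841 × 307 = 363.5 s.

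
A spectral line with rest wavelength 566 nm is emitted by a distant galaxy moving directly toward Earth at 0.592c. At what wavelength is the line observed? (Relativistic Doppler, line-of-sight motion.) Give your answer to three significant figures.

287 nm

Relativistic Doppler for wavelength: λ_obs = λ_src · √((1−β)/(1+β)).
With β = 0.592: factor = √(0.408/1.592) = 0.50624.
λ_obs = 566 × 0.50624 = 287 nm.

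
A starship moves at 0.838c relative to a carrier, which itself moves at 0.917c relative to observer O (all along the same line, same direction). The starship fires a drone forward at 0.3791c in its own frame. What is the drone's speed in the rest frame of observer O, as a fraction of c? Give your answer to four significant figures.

Apply u = (u'+v)/(1+u'v) twice. Drone in the carrier frame: (0.3791+0.838)/(1+0.3791·0.838) = 1.2171/1.3176858 = 0.92366c.
That velocity, transformed to the rest frame of observer O: (0.92366+0.917)/(1+0.92366·0.917) = 1.84066/1.84699622 = 0.99657c.

0.9966c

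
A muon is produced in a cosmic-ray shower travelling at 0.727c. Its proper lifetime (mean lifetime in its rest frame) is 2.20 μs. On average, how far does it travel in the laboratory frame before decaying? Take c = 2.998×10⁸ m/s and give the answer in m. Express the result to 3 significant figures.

698 m

With β = 0.727, γ = 1/√(1 − 0.727²) = 1/√0.471471 = 1.4564.
Lab-frame lifetime: Δt = γτ = 1.4564 × 2.20 μs = 3.2041 μs.
Distance: d = vΔt = 0.727 × 2.998×10⁸ m/s × 3.2041×10^-6 s = 698 m.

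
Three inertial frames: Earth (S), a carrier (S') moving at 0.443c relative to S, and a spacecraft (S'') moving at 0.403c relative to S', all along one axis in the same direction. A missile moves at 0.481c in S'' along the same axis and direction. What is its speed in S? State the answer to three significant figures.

0.891c

Compose velocities in two stages. Stage 1 (into S'): u₁ = (0.481+0.403)/(1+0.481×0.403) = 0.74047.
Stage 2 (into S): u = (0.74047+0.443)/(1+0.74047×0.443) = 0.89115, so the speed is 0.891c.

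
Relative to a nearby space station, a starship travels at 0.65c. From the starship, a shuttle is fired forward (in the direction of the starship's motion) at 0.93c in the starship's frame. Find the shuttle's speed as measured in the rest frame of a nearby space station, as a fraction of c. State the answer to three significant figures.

0.985c

Relativistic velocity addition: u = (u' + v)/(1 + u'v/c²), with u' = 0.93c and v = 0.65c.
Numerator: 0.93 + 0.65 = 1.58. Denominator: 1 + (0.93)(0.65) = 1.6045.
u = 1.58/1.6045 = 0.98473, so the speed is 0.985c.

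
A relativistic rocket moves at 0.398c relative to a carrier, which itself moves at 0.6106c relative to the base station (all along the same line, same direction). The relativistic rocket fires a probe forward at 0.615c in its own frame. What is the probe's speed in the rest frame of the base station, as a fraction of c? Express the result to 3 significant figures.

0.952c

Apply u = (u'+v)/(1+u'v) twice. Probe in the carrier frame: (0.615+0.398)/(1+0.615·0.398) = 1.013/1.24477 = 0.8138c.
That velocity, transformed to the rest frame of the base station: (0.8138+0.6106)/(1+0.8138·0.6106) = 1.4244/1.49690628 = 0.95156c.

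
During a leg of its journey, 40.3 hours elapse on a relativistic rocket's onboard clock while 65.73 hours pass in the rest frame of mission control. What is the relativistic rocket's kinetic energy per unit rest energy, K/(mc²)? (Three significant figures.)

γ = Δt/Δτ = 65.73/40.3 = 1.63102.
Since K = (γ−1)mc², K/(mc²) = 1.63102 − 1 = 0.631.

0.631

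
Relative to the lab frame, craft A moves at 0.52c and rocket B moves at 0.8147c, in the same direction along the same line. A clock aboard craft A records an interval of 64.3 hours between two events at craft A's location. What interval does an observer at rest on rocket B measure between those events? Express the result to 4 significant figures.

The velocity of craft A relative to rocket B is (0.52 − 0.8147)c / (1 − 0.52×0.8147) = −0.51132c; relative speed 0.51132c.
At |u| = 0.51132c, γ = (1 − 0.261448)^(−1/2) = 1.1636.
The clock on craft A records proper time, so rocket B measures Δt = γΔτ = 1.1636 × 64.3 = 74.82 hours.

74.82 hours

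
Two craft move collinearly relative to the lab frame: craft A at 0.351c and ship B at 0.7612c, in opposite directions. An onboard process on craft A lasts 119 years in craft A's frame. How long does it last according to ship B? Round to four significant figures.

The velocity of craft A relative to ship B is (0.351 + 0.7612)c / (1 + 0.351×0.7612) = 0.8777c; relative speed 0.8777c.
At |u| = 0.8777c, γ = (1 − 0.770357)^(−1/2) = 2.0868.
Craft A's interval is proper; time dilation gives Δt_B = γΔτ = 2.0868 × 119 years = 248.3 years.

248.3 years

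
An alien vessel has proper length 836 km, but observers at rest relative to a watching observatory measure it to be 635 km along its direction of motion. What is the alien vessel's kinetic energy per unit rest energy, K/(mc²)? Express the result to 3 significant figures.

0.317

Length contraction gives γ = L₀/L = 836/635 = 1.31654.
Since K = (γ−1)mc², K/(mc²) = 1.31654 − 1 = 0.317.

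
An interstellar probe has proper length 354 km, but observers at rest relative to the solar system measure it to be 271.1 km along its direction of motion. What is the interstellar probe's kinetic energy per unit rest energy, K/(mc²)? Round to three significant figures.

0.306

From L = L₀/γ: γ = 354/271.1 = 1.30579.
K/(mc²) = γ − 1 = 1.30579 − 1 = 0.306.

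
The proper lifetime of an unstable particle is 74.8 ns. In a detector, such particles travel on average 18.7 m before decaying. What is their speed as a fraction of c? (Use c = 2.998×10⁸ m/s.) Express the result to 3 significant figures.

d = βγcτ ⇒ βγ = d/(cτ) = 18.70 m / (22.42504 m) = 0.83389.
β = (βγ)/√(1+(βγ)²) = 0.83389/√1.695373 = 0.640.

0.640c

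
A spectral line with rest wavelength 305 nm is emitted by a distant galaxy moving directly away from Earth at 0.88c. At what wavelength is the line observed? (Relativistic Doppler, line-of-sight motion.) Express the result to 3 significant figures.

Relativistic Doppler for wavelength: λ_obs = λ_src · √((1+β)/(1−β)).
With β = 0.88: factor = √(1.88/0.12) = 3.9581.
λ_obs = 305 × 3.9581 = 1210 nm.

1210 nm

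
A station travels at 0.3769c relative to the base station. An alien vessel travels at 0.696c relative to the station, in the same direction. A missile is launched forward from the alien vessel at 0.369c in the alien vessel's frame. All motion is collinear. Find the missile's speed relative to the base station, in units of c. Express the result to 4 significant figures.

Compose velocities in two stages. Stage 1 (into S'): u₁ = (0.369+0.696)/(1+0.369×0.696) = 0.84737.
Stage 2 (into S): u = (0.84737+0.3769)/(1+0.84737×0.3769) = 0.92792, so the speed is 0.9279c.

0.9279c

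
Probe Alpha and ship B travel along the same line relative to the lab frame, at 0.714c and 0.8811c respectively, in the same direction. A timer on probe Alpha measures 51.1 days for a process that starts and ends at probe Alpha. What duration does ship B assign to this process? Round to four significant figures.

57.24 days

The velocity of probe Alpha relative to ship B is (0.714 − 0.8811)c / (1 − 0.714×0.8811) = −0.45053c; relative speed 0.45053c.
γ for this relative speed: γ = 1/√(1 − 0.202977) = 1.1201.
Probe Alpha's interval is proper; time dilation gives Δt_B = γΔτ = 1.1201 × 51.1 days = 57.24 days.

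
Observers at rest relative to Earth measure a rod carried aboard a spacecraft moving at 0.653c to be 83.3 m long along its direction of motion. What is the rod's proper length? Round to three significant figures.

110 m

With β = 0.653, γ = 1/√(1 − 0.653²) = 1/√0.573591 = 1.3204.
Proper length: L₀ = γ·L = 1.3204 × 83.3 = 110 m.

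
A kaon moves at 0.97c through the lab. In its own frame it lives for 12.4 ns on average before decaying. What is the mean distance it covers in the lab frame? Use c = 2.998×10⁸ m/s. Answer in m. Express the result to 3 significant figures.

14.8 m

γ = 1/√(1 − β²) = 1/√(1 − 0.9409) = 1/√0.0591 = 4.1135.
Lab-frame lifetime: Δt = γτ = 4.1135 × 12.4 ns = 51.007 ns.
Distance: d = vΔt = 0.97 × 2.998×10⁸ m/s × 5.1007×10^-8 s = 14.8 m.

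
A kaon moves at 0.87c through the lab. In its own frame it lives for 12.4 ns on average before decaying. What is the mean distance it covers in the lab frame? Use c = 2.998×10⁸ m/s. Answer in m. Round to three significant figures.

6.56 m

γ = 1/√(1 − β²) = 1/√(1 − 0.7569) = 1/√0.2431 = 1/0.493052 = 2.0282.
Lab-frame lifetime: Δt = γτ = 2.0282 × 12.4 ns = 25.15 ns.
Distance: d = vΔt = 0.87 × 2.998×10⁸ m/s × 2.5150×10^-8 s = 6.56 m.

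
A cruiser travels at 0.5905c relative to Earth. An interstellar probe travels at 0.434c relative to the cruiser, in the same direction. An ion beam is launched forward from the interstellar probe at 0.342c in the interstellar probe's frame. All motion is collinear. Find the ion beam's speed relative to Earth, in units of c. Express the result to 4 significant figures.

First combine the ion beam and interstellar probe (S''→S'): u₁ = (0.342 + 0.434)/(1 + 0.342×0.434) = 0.776/1.148428 = 0.67571.
Then combine with the cruiser (S'→S): u = (0.67571 + 0.5905)/(1 + 0.67571×0.5905) = 1.26621/1.399006755 = 0.90508.

0.9051c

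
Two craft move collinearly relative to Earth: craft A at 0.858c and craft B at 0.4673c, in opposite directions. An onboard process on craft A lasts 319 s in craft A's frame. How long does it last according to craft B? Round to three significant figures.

Transform craft A's velocity into craft B's frame: (0.858 + 0.4673)/(1 + 0.858·0.4673) = 1.3253/1.4009434, so the relative speed is 0.94601c.
γ for this relative speed: γ = 1/√(1 − 0.894935) = 3.0851.
The clock on craft A records proper time, so craft B measures Δt = γΔτ = 3.0851 × 319 = 984 s.

984 s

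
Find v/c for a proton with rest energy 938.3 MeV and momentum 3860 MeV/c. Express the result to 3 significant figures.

pc/(mc²) = 3860/938.3 = 4.1138 = βγ = β/√(1−β²).
So β² = x²/(1 + x²) with x = 4.1138: x² = 16.9234, β² = 16.9234/17.9234 = 0.944207, β = 0.972.

0.972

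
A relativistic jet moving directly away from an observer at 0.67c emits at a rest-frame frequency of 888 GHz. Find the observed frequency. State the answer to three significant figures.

Relativistic Doppler (source moving away): f_obs = f_src · √((1−β)/(1+β)).
With β = 0.67: factor = √(0.33/1.67) = 0.44453.
f_obs = 888 × 0.44453 = 395 GHz.

395 GHz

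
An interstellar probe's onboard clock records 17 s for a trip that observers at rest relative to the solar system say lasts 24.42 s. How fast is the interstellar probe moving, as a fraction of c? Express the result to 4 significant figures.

0.7179c

γ = Δt/Δτ = 24.42/17 = 1.4365.
β = √(1 − 1/γ²) = √(1 − 0.484606) = √0.515394 = 0.7179.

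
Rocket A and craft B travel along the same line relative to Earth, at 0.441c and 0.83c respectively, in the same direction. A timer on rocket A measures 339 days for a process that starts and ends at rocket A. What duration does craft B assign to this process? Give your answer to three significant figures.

Transform rocket A's velocity into craft B's frame: (0.441 − 0.83)/(1 − 0.441·0.83) = −0.389/0.63397, so the relative speed is 0.61359c.
At |u| = 0.61359c, γ = (1 − 0.376493)^(−1/2) = 1.2664.
Rocket A's interval is proper; time dilation gives Δt_B = γΔτ = 1.2664 × 339 days = 429 days.

429 days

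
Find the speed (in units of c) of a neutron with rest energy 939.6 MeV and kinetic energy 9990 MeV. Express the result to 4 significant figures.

γ = 1 + K/(mc²) = 1 + 9990/939.6 = 11.632.
β = √(1 − 1/γ²) = √(1 − 0.0073908) = √0.9926092 = 0.9963.

0.9963c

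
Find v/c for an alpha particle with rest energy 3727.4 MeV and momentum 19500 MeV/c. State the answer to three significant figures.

0.982

pc/(mc²) = 19500/3727.4 = 5.2315 = βγ = β/√(1−β²).
So β² = x²/(1 + x²) with x = 5.2315: x² = 27.3686, β² = 27.3686/28.3686 = 0.96475, β = 0.982.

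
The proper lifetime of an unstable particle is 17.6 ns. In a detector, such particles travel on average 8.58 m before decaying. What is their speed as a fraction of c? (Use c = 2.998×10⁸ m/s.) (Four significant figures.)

d = βγcτ ⇒ βγ = d/(cτ) = 8.580 m / (5.27648 m) = 1.6261.
β = (βγ)/√(1+(βγ)²) = 1.6261/√3.6442 = 0.8518.

0.8518c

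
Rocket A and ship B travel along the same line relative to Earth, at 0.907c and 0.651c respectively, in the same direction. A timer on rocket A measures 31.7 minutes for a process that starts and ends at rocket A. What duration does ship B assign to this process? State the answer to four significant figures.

40.61 minutes

The velocity of rocket A relative to ship B is (0.907 − 0.651)c / (1 − 0.907×0.651) = 0.62509c; relative speed 0.62509c.
γ for this relative speed: γ = 1/√(1 − 0.390738) = 1.2811.
Rocket A's interval is proper; time dilation gives Δt_B = γΔτ = 1.2811 × 31.7 minutes = 40.61 minutes.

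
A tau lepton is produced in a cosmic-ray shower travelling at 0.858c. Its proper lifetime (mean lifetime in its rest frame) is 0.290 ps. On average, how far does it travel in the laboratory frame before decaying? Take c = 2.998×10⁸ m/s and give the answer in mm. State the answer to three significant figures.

With β = 0.858, γ = 1/√(1 − 0.858²) = 1/√0.263836 = 1.9469.
Lab-frame lifetime: Δt = γτ = 1.9469 × 0.290 ps = 0.5646 ps.
Distance: d = vΔt = 0.858 × 2.998×10⁸ m/s × 5.6460×10^-13 s = 1.45×10^-4 m = 0.145 mm.

0.145 mm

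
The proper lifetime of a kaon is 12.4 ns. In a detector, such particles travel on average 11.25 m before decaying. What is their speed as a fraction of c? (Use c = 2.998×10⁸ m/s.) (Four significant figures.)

0.9495c

d = βγcτ ⇒ βγ = d/(cτ) = 11.25 m / (3.71752 m) = 3.0262.
β = (βγ)/√(1+(βγ)²) = 3.0262/√10.15789 = 0.9495.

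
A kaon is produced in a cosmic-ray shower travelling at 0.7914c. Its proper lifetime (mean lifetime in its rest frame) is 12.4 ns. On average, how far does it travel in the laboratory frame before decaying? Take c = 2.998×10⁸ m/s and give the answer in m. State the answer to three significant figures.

With β = 0.7914, γ = 1/√(1 − 0.7914²) = 1/√0.37368604 = 1.6359.
Lab-frame lifetime: Δt = γτ = 1.6359 × 12.4 ns = 20.285 ns.
Distance: d = vΔt = 0.7914 × 2.998×10⁸ m/s × 2.0285×10^-8 s = 4.81 m.

4.81 m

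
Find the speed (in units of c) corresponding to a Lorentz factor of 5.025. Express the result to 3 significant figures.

β = √(1 − 1/γ²) = √(1 − 1/25.250625) = √0.960397 = 0.980.

0.980c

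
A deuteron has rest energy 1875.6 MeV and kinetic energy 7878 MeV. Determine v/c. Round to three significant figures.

K = (γ−1)mc², so γ = 1 + 7878/1875.6 = 5.2003.
Then v/c = √(1 − γ⁻²) = √(1 − 0.036978) = √0.963022 = 0.981.

0.981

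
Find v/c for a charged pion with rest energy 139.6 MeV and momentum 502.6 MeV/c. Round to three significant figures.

0.964

βγ = pc/(mc²) = 502.6/139.6 = 3.6003.
Since γ² = 1 + (βγ)² = 13.9622, γ = √13.9622 = 3.7366, and β = (βγ)/γ = 3.6003/3.7366 = 0.964.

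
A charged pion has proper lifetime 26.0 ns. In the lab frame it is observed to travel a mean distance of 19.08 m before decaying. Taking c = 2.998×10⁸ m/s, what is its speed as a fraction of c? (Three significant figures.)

d = βγcτ ⇒ βγ = d/(cτ) = 19.08 m / (7.7948 m) = 2.4478.
β = (βγ)/√(1+(βγ)²) = 2.4478/√6.99172 = 0.926.

0.926c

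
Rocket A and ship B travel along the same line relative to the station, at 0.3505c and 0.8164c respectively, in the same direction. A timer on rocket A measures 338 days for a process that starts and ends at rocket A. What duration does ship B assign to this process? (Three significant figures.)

Transform rocket A's velocity into ship B's frame: (0.3505 − 0.8164)/(1 − 0.3505·0.8164) = −0.4659/0.7138518, so the relative speed is 0.65266c.
γ for this relative speed: γ = 1/√(1 − 0.425965) = 1.3199.
Rocket A's interval is proper; time dilation gives Δt_B = γΔτ = 1.3199 × 338 days = 446 days.

446 days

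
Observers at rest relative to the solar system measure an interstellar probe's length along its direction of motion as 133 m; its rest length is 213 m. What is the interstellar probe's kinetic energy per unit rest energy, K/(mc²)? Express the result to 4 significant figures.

0.6015

Length contraction gives γ = L₀/L = 213/133 = 1.6015.
Since K = (γ−1)mc², K/(mc²) = 1.6015 − 1 = 0.6015.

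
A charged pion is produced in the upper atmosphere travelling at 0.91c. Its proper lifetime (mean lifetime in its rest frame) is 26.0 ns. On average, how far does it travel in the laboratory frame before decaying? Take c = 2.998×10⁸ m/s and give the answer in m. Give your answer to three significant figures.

γ = 1/√(1 − β²) = 1/√(1 − 0.8281) = 1/√0.1719 = 1/0.414608 = 2.4119.
Lab-frame lifetime: Δt = γτ = 2.4119 × 26.0 ns = 62.709 ns.
Distance: d = vΔt = 0.91 × 2.998×10⁸ m/s × 6.2709×10^-8 s = 17.1 m.

17.1 m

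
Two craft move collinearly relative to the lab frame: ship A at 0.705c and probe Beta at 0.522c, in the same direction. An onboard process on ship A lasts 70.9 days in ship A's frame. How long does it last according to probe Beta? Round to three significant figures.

Transform ship A's velocity into probe Beta's frame: (0.705 − 0.522)/(1 − 0.705·0.522) = 0.183/0.63199, so the relative speed is 0.28956c.
At |u| = 0.28956c, γ = (1 − 0.083845)^(−1/2) = 1.0448.
The clock on ship A records proper time, so probe Beta measures Δt = γΔτ = 1.0448 × 70.9 = 74.1 days.

74.1 days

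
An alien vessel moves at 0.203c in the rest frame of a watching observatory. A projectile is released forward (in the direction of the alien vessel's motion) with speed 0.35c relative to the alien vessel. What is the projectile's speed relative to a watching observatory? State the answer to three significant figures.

Relativistic velocity addition: u = (u' + v)/(1 + u'v/c²), with u' = 0.35c and v = 0.203c.
Numerator: 0.35 + 0.203 = 0.553. Denominator: 1 + (0.35)(0.203) = 1.07105.
u = 0.553/1.07105 = 0.51632, so the speed is 0.516c.

0.516c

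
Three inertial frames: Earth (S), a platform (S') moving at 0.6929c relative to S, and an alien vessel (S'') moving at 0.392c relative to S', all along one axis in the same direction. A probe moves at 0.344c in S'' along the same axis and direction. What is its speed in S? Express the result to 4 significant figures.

First combine the probe and alien vessel (S''→S'): u₁ = (0.344 + 0.392)/(1 + 0.344×0.392) = 0.736/1.134848 = 0.64855.
Then combine with the platform (S'→S): u = (0.64855 + 0.6929)/(1 + 0.64855×0.6929) = 1.34145/1.449380295 = 0.92553.

0.9255c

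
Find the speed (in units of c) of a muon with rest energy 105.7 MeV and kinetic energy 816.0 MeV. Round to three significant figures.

0.993c

K = (γ−1)mc², so γ = 1 + 816.0/105.7 = 8.72.
Then v/c = √(1 − γ⁻²) = √(1 − 0.0131512) = √0.9868488 = 0.993.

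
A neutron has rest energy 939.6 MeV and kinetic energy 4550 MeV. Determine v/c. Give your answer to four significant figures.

K = (γ−1)mc², so γ = 1 + 4550/939.6 = 5.8425.
Then v/c = √(1 − γ⁻²) = √(1 − 0.0292956) = √0.9707044 = 0.9852.

0.9852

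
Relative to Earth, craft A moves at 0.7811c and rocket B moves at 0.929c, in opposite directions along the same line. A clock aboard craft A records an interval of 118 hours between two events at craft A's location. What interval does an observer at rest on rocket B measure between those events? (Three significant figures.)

881 hours

Speed of craft A in rocket B's frame: u = (v_A + v_B)/(1 + v_A v_B/c²) = (0.7811 + 0.929)/(1 + 0.7811×0.929) = 1.7101/1.7256419 = 0.99099; |u| = 0.99099c.
At |u| = 0.99099c, γ = (1 − 0.982061)^(−1/2) = 7.4662.
Craft A's interval is proper; time dilation gives Δt_B = γΔτ = 7.4662 × 118 hours = 881 hours.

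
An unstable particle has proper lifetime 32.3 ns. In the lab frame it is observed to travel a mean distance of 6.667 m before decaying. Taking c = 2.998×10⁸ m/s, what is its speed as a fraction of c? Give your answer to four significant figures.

Let x = d/(cτ) = 6.667 m / (2.998×10⁸ m/s × 3.230×10^-8 s) = 0.68849. Since d = βγcτ, x = βγ = β/√(1−β²).
Solving: β² = x²/(1+x²) = 0.474018/1.474018 = 0.321582, so β = 0.5671.

0.5671c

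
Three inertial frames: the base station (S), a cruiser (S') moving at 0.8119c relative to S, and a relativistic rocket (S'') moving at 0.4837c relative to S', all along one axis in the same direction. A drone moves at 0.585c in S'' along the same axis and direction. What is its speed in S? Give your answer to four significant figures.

Apply u = (u'+v)/(1+u'v) twice. Drone in the cruiser frame: (0.585+0.4837)/(1+0.585·0.4837) = 1.0687/1.2829645 = 0.83299c.
That velocity, transformed to the rest frame of the base station: (0.83299+0.8119)/(1+0.83299·0.8119) = 1.64489/1.676304581 = 0.98126c.

0.9813c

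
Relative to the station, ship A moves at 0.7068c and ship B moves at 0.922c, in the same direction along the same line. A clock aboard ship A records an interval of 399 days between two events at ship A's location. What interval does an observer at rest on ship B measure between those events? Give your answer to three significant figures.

The velocity of ship A relative to ship B is (0.7068 − 0.922)c / (1 − 0.7068×0.922) = −0.6178c; relative speed 0.6178c.
At |u| = 0.6178c, γ = (1 − 0.381677)^(−1/2) = 1.2717.
The clock on ship A records proper time, so ship B measures Δt = γΔτ = 1.2717 × 399 = 507 days.

507 days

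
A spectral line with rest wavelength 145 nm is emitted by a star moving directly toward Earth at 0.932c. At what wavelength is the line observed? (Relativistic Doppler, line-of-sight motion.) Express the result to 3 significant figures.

27.2 nm

Relativistic Doppler for wavelength: λ_obs = λ_src · √((1−β)/(1+β)).
With β = 0.932: factor = √(0.068/1.932) = 0.18761.
λ_obs = 145 × 0.18761 = 27.2 nm.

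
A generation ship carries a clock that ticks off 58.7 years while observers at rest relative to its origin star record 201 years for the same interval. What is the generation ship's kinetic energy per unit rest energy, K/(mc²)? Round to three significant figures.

From Δt = γΔτ: γ = 201/58.7 = 3.42419.
Since K = (γ−1)mc², K/(mc²) = 3.42419 − 1 = 2.42.

2.42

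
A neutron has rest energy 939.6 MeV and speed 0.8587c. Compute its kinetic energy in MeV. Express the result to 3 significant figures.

With β = 0.8587, γ = 1/√(1 − 0.8587²) = 1/√0.26263431 = 1.9513.
Kinetic energy: K = (γ − 1)mc² = (1.9513 − 1) × 939.6 MeV = 0.9513 × 939.6 = 894 MeV.

894 MeV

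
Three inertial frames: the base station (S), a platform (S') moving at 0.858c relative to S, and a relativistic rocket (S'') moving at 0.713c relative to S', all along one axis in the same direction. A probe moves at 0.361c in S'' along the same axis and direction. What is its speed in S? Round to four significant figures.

0.9880c

Apply u = (u'+v)/(1+u'v) twice. Probe in the platform frame: (0.361+0.713)/(1+0.361·0.713) = 1.074/1.257393 = 0.85415c.
That velocity, transformed to the rest frame of the base station: (0.85415+0.858)/(1+0.85415·0.858) = 1.71215/1.7328607 = 0.98805c.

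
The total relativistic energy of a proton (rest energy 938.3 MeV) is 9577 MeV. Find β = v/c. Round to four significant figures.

γ = E/(mc²) = 9577/938.3 = 10.207.
β = √(1 − 1/γ²) = √(1 − 0.00959851) = √0.99040149 = 0.9952.

0.9952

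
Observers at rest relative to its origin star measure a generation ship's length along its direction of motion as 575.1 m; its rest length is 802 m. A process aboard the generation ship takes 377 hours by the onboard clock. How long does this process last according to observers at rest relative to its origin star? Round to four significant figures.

From L = L₀/γ: γ = 802/575.1 = 1.39454.
The same γ dilates the second interval: 1.39454 × 377 hours = 525.7 hours.

525.7 hours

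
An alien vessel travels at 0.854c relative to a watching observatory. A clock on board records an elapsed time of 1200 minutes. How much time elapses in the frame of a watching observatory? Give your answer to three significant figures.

2310 minutes

Lorentz factor: γ = (1 − 0.729316)^(−1/2) = 1.9221.
The onboard clock measures proper time, so the interval in the rest frame of a watching observatory is dilated: Δt = γ·Δτ = 1.9221 × 1200 minutes = 2310 minutes.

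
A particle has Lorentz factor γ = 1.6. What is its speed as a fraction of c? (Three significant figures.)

β = √(1 − 1/γ²) = √(1 − 1/2.56) = √0.609375 = 0.781.

0.781c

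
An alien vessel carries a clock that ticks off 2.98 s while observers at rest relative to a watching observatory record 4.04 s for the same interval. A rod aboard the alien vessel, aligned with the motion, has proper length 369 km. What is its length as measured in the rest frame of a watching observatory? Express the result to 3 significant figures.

272 km

From Δt = γΔτ: γ = 4.04/2.98 = 1.3557.
The rod contracts by the same γ: 369 km / 1.3557 = 272 km.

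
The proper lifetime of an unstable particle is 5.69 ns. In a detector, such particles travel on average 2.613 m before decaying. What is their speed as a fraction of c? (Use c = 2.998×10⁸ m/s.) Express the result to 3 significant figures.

Let x = d/(cτ) = 2.613 m / (2.998×10⁸ m/s × 5.690×10^-9 s) = 1.5318. Since d = βγcτ, x = βγ = β/√(1−β²).
Solving: β² = x²/(1+x²) = 2.34641/3.34641 = 0.701172, so β = 0.837.

0.837c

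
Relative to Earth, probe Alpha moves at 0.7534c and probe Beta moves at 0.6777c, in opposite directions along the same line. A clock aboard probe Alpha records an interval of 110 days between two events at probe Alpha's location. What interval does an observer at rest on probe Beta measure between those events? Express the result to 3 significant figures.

344 days

Speed of probe Alpha in probe Beta's frame: u = (v_A + v_B)/(1 + v_A v_B/c²) = (0.7534 + 0.6777)/(1 + 0.7534×0.6777) = 1.4311/1.51057918 = 0.94738; |u| = 0.94738c.
γ for this relative speed: γ = 1/√(1 − 0.897529) = 3.1239.
The clock on probe Alpha records proper time, so probe Beta measures Δt = γΔτ = 3.1239 × 110 = 344 days.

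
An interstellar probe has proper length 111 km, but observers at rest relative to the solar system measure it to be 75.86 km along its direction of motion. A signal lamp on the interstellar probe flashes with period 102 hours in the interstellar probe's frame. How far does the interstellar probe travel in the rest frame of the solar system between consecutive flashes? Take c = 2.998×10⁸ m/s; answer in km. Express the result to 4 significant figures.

1.176×10^11 km

Length contraction gives γ = L₀/L = 111/75.86 = 1.46322.
β = √(1 − 1/γ²) = 0.73002. Lab-frame period = γτ = 1.46322×102 hours = 149.25 hours. Distance = βc × γτ = 0.73002 × 2.998×10⁸ m/s × 537300 s = 1.1759×10^14 m = 1.176×10^11 km.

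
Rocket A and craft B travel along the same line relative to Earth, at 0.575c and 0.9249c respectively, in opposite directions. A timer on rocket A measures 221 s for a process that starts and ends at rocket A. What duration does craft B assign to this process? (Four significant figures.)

1088 s

Speed of rocket A in craft B's frame: u = (v_A + v_B)/(1 + v_A v_B/c²) = (0.575 + 0.9249)/(1 + 0.575×0.9249) = 1.4999/1.5318175 = 0.97916; |u| = 0.97916c.
At |u| = 0.97916c, γ = (1 − 0.958754)^(−1/2) = 4.9239.
The clock on rocket A records proper time, so craft B measures Δt = γΔτ = 4.9239 × 221 = 1088 s.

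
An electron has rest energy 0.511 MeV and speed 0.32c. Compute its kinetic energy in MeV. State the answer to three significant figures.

With β = 0.32, γ = 1/√(1 − 0.32²) = 1/√0.8976 = 1.055501.
Kinetic energy: K = (γ − 1)mc² = (1.055501 − 1) × 0.511 MeV = 0.055501 × 0.511 = 0.0284 MeV.

0.0284 MeV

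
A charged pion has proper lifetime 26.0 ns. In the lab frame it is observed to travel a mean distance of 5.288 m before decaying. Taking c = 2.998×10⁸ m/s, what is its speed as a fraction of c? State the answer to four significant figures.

d = βγcτ ⇒ βγ = d/(cτ) = 5.288 m / (7.7948 m) = 0.6784.
β = (βγ)/√(1+(βγ)²) = 0.6784/√1.460227 = 0.5614.

0.5614c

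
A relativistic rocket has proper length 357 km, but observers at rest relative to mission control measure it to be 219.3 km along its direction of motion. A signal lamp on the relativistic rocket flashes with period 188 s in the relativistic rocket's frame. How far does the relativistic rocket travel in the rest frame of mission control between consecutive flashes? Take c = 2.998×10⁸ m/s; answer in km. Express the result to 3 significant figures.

7.24×10^7 km

Length contraction gives γ = L₀/L = 357/219.3 = 1.62791.
β = √(1 − 1/γ²) = 0.78908. Lab-frame period = γτ = 1.62791×188 s = 306.05 s. Distance = βc × γτ = 0.78908 × 2.998×10⁸ m/s × 306.05 s = 7.2401×10^10 m = 7.24×10^7 km.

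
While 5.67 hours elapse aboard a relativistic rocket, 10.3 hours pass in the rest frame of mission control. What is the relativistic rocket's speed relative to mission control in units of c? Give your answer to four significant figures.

0.8348c

γ = Δt/Δτ = 10.3/5.67 = 1.8166.
β = √(1 − 1/γ²) = √(1 − 0.303027) = √0.696973 = 0.8348.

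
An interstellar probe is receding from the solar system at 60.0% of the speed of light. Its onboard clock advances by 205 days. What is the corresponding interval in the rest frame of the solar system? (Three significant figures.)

256 days

With β = 0.6, γ = 1/√(1 − 0.6²) = 1/√0.64 = 1.25.
Time dilation: Δt = γ·Δτ = 1.25 × 205 = 256 days.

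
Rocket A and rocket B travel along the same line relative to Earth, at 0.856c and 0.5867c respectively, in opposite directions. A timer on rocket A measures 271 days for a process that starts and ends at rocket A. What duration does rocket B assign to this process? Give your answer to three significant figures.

Transform rocket A's velocity into rocket B's frame: (0.856 + 0.5867)/(1 + 0.856·0.5867) = 1.4427/1.5022152, so the relative speed is 0.96038c.
γ for this relative speed: γ = 1/√(1 − 0.92233) = 3.5882.
Rocket A's interval is proper; time dilation gives Δt_B = γΔτ = 3.5882 × 271 days = 972 days.

972 days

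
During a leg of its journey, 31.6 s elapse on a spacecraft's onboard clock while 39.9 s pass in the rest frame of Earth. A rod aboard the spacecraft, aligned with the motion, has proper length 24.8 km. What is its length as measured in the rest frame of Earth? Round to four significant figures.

19.64 km

γ = Δt/Δτ = 39.9/31.6 = 1.26266.
L = L₀/γ = 24.8/1.26266 = 19.64 km.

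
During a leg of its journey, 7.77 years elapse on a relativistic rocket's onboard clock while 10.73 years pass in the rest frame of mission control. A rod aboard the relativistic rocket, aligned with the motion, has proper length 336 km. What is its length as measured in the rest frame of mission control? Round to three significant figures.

243 km

The time-dilation ratio gives γ = 10.73/7.77 = 1.38095.
L = L₀/γ = 336/1.38095 = 243 km.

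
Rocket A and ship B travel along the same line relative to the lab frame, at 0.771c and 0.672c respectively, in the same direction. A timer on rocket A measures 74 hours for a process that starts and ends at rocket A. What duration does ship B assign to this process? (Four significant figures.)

The velocity of rocket A relative to ship B is (0.771 − 0.672)c / (1 − 0.771×0.672) = 0.20544c; relative speed 0.20544c.
γ for this relative speed: γ = 1/√(1 − 0.0422056) = 1.0218.
The clock on rocket A records proper time, so ship B measures Δt = γΔτ = 1.0218 × 74 = 75.61 hours.

75.61 hours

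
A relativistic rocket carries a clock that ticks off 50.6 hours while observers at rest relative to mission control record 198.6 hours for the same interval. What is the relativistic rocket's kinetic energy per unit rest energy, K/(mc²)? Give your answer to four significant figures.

The time-dilation ratio gives γ = 198.6/50.6 = 3.9249.
Since K = (γ−1)mc², K/(mc²) = 3.9249 − 1 = 2.925.

2.925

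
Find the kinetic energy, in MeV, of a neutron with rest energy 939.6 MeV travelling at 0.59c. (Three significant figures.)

224 MeV

γ = 1/√(1 − β²) = 1/√(1 − 0.3481) = 1/√0.6519 = 1/0.807403 = 1.23854.
Kinetic energy: K = (γ − 1)mc² = (1.23854 − 1) × 939.6 MeV = 0.23854 × 939.6 = 224 MeV.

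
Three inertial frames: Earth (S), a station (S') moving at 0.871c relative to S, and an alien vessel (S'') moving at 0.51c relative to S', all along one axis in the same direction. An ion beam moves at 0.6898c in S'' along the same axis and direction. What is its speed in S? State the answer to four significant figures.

0.9918c

Compose velocities in two stages. Stage 1 (into S'): u₁ = (0.6898+0.51)/(1+0.6898×0.51) = 0.88756.
Stage 2 (into S): u = (0.88756+0.871)/(1+0.88756×0.871) = 0.99182, so the speed is 0.9918c.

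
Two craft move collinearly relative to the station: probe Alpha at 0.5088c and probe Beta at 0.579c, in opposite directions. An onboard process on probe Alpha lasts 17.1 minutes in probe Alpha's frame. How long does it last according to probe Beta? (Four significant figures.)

The velocity of probe Alpha relative to probe Beta is (0.5088 + 0.579)c / (1 + 0.5088×0.579) = 0.84026c; relative speed 0.84026c.
γ for this relative speed: γ = 1/√(1 − 0.706037) = 1.8444.
The clock on probe Alpha records proper time, so probe Beta measures Δt = γΔτ = 1.8444 × 17.1 = 31.54 minutes.

31.54 minutes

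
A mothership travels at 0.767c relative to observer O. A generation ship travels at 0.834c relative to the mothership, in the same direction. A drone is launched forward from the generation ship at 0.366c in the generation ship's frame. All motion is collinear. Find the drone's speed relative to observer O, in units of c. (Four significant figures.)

0.9890c

Compose velocities in two stages. Stage 1 (into S'): u₁ = (0.366+0.834)/(1+0.366×0.834) = 0.91937.
Stage 2 (into S): u = (0.91937+0.767)/(1+0.91937×0.767) = 0.98898, so the speed is 0.9890c.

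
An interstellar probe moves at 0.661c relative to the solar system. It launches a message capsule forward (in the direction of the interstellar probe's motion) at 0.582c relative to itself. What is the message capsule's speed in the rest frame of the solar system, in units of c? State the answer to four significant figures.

0.8977c

Relativistic velocity addition: u = (u' + v)/(1 + u'v/c²), with u' = 0.582c and v = 0.661c.
Numerator: 0.582 + 0.661 = 1.243. Denominator: 1 + (0.582)(0.661) = 1.384702.
u = 1.243/1.384702 = 0.89767, so the speed is 0.8977c.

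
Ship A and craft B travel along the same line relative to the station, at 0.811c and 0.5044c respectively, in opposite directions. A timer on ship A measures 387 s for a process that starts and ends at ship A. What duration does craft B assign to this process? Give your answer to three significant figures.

1080 s

The velocity of ship A relative to craft B is (0.811 + 0.5044)c / (1 + 0.811×0.5044) = 0.93352c; relative speed 0.93352c.
At |u| = 0.93352c, γ = (1 − 0.87146)^(−1/2) = 2.7892.
Ship A's interval is proper; time dilation gives Δt_B = γΔτ = 2.7892 × 387 s = 1080 s.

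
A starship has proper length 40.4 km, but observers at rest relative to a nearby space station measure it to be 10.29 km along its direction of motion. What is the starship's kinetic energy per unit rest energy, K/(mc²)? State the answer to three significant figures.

Length contraction gives γ = L₀/L = 40.4/10.29 = 3.92614.
Since K = (γ−1)mc², K/(mc²) = 3.92614 − 1 = 2.93.

2.93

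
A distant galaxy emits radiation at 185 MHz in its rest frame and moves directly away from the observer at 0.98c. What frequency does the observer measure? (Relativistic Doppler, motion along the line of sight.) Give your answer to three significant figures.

18.6 MHz

Relativistic Doppler (source moving away): f_obs = f_src · √((1−β)/(1+β)).
With β = 0.98: factor = √(0.02/1.98) = 0.1005.
f_obs = 185 × 0.1005 = 18.6 MHz.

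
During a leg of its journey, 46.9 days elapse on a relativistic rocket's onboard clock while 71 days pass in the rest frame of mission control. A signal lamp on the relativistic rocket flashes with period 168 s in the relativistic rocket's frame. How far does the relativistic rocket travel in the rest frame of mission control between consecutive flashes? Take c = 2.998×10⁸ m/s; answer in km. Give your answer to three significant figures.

5.72×10^7 km

The time-dilation ratio gives γ = 71/46.9 = 1.51386.
β = √(1 − 1/γ²) = 0.75077. Lab-frame period = γτ = 1.51386×168 s = 254.33 s. Distance = βc × γτ = 0.75077 × 2.998×10⁸ m/s × 254.33 s = 5.7245×10^10 m = 5.72×10^7 km.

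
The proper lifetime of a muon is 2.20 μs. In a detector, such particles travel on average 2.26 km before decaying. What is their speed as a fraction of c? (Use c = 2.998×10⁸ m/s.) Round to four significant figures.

0.9600c

Let x = d/(cτ) = 2260 m / (2.998×10⁸ m/s × 2.200×10^-6 s) = 3.4265. Since d = βγcτ, x = βγ = β/√(1−β²).
Solving: β² = x²/(1+x²) = 11.7409/12.7409 = 0.921513, so β = 0.9600.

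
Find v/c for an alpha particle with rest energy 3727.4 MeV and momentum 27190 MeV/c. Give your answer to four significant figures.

βγ = pc/(mc²) = 27190/3727.4 = 7.2946.
Since γ² = 1 + (βγ)² = 54.2112, γ = √54.2112 = 7.36283, and β = (βγ)/γ = 7.2946/7.36283 = 0.9907.

0.9907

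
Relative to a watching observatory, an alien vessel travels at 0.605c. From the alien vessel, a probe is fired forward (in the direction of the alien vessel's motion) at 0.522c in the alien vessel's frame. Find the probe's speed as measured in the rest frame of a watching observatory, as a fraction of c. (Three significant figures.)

0.857c

In units of c, u = (u' + v)/(1 + u'v) with u' = 0.522 and v = 0.605.
Numerator: 0.522 + 0.605 = 1.127. Denominator: 1 + (0.522)(0.605) = 1.31581.
u = 1.127/1.31581 = 0.85651, so the speed is 0.857c.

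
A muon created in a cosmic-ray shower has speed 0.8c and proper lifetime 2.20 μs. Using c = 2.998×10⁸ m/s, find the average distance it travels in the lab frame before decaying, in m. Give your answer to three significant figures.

γ = 1/√(1 − β²) = 1/√(1 − 0.64) = 1/√0.36 = 1/0.6 = 1.6667.
Lab-frame lifetime: Δt = γτ = 1.6667 × 2.20 μs = 3.6667 μs.
Distance: d = vΔt = 0.8 × 2.998×10⁸ m/s × 3.6667×10^-6 s = 879 m.

879 m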